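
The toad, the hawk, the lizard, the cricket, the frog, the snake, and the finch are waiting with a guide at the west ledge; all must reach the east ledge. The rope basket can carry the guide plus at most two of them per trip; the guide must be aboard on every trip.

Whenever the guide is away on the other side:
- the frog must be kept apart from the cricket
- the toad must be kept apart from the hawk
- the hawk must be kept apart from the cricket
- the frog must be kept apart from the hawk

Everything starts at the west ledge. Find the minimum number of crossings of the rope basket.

Counting alone: the guide can take at most 2 across per trip to the east ledge, so moving all 7 needs at least 4 loaded trips out, with a return between consecutive ones — at least 7 crossings.
The safety rule pushes this higher. Following every safe sequence of crossings, the most of the 7 that can be at the east ledge as the rope basket arrives there on crossings 7, 9 is 5, 6 respectively — never all 7.
So no plan with fewer than 11 crossings exists, and this one achieves 11:
1. Guide goes to the east ledge with the cricket and the hawk.  [the west ledge: the finch, the frog, the lizard, the snake, the toad | the east ledge: the cricket, the hawk]
2. Guide goes back to the west ledge with the hawk.  [the west ledge: the finch, the frog, the hawk, the lizard, the snake, the toad | the east ledge: the cricket]
3. Guide goes to the east ledge with the hawk and the toad.  [the west ledge: the finch, the frog, the lizard, the snake | the east ledge: the cricket, the hawk, the toad]
4. Guide goes back to the west ledge with the hawk.  [the west ledge: the finch, the frog, the hawk, the lizard, the snake | the east ledge: the cricket, the toad]
5. Guide goes to the east ledge with the hawk and the lizard.  [the west ledge: the finch, the frog, the snake | the east ledge: the cricket, the hawk, the lizard, the toad]
6. Guide goes back to the west ledge with the hawk.  [the west ledge: the finch, the frog, the hawk, the snake | the east ledge: the cricket, the lizard, the toad]
7. Guide goes to the east ledge with the hawk and the snake.  [the west ledge: the finch, the frog | the east ledge: the cricket, the hawk, the lizard, the snake, the toad]
8. Guide goes back to the west ledge with the hawk.  [the west ledge: the finch, the frog, the hawk | the east ledge: the cricket, the lizard, the snake, the toad]
9. Guide goes to the east ledge with the finch and the hawk.  [the west ledge: the frog | the east ledge: the cricket, the finch, the hawk, the lizard, the snake, the toad]
10. Guide goes back to the west ledge with the hawk.  [the west ledge: the frog, the hawk | the east ledge: the cricket, the finch, the lizard, the snake, the toad]
11. Guide goes to the east ledge with the frog and the hawk.  [the west ledge: — | the east ledge: the cricket, the finch, the frog, the hawk, the lizard, the snake, the toad]

11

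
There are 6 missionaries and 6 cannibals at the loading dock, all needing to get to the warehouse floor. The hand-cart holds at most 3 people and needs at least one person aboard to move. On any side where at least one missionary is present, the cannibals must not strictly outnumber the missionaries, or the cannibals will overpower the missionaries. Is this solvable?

Following every safe sequence of crossings from the start, the most of the 12 that can be at the warehouse floor as the hand-cart arrives there on crossings 1, 3, 5 is 3, 5, 6 respectively; the best ever achieved is 6 of 12.
From crossing 7 on, no configuration arises that was not already reachable earlier: only 17 distinct safe configurations (who is on which side, and where the hand-cart is) can ever be reached, none of them has everyone across, and every continuation just revisits them. They are: 0 missionaries + 0 cannibals across (hand-cart back at the start); 0 missionaries + 1 cannibal across (hand-cart there); 0 missionaries + 1 cannibal across (hand-cart back at the start); 0 missionaries + 2 cannibals across (hand-cart there); 0 missionaries + 2 cannibals across (hand-cart back at the start); 0 missionaries + 3 cannibals across (hand-cart there); 0 missionaries + 3 cannibals across (hand-cart back at the start); 0 missionaries + 4 cannibals across (hand-cart there); 0 missionaries + 4 cannibals across (hand-cart back at the start); 0 missionaries + 5 cannibals across (hand-cart there); 0 missionaries + 5 cannibals across (hand-cart back at the start); 0 missionaries + 6 cannibals across (hand-cart there); 1 missionary + 1 cannibal across (hand-cart there); 1 missionary + 1 cannibal across (hand-cart back at the start); 2 missionaries + 2 cannibals across (hand-cart there); 2 missionaries + 2 cannibals across (hand-cart back at the start); 3 missionaries + 3 cannibals across (hand-cart there). So no valid plan exists.

No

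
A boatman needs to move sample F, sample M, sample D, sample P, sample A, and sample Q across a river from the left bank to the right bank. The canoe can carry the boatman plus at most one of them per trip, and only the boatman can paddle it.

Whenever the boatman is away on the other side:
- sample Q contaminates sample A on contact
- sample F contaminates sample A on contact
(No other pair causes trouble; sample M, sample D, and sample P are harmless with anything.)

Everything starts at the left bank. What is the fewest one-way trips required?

Counting alone: the boatman can take at most 1 across per trip to the right bank, so moving all 6 needs at least 6 loaded trips out, with a return between consecutive ones — at least 11 crossings.
The safety rule pushes this higher. Following every safe sequence of crossings, the most of the 6 that can be at the right bank as the canoe arrives there on crossing 11 is 5 — never all 6.
So no plan with fewer than 13 crossings exists, and this one achieves 13:
1. Boatman goes to the right bank with sample A.  [the left bank: sample D, sample F, sample M, sample P, sample Q | the right bank: sample A]
2. Boatman goes back to the left bank alone.  [the left bank: sample D, sample F, sample M, sample P, sample Q | the right bank: sample A]
3. Boatman goes to the right bank with sample F.  [the left bank: sample D, sample M, sample P, sample Q | the right bank: sample A, sample F]
4. Boatman goes back to the left bank with sample A.  [the left bank: sample A, sample D, sample M, sample P, sample Q | the right bank: sample F]
5. Boatman goes to the right bank with sample Q.  [the left bank: sample A, sample D, sample M, sample P | the right bank: sample F, sample Q]
6. Boatman goes back to the left bank alone.  [the left bank: sample A, sample D, sample M, sample P | the right bank: sample F, sample Q]
7. Boatman goes to the right bank with sample M.  [the left bank: sample A, sample D, sample P | the right bank: sample F, sample M, sample Q]
8. Boatman goes back to the left bank alone.  [the left bank: sample A, sample D, sample P | the right bank: sample F, sample M, sample Q]
9. Boatman goes to the right bank with sample D.  [the left bank: sample A, sample P | the right bank: sample D, sample F, sample M, sample Q]
10. Boatman goes back to the left bank alone.  [the left bank: sample A, sample P | the right bank: sample D, sample F, sample M, sample Q]
11. Boatman goes to the right bank with sample P.  [the left bank: sample A | the right bank: sample D, sample F, sample M, sample P, sample Q]
12. Boatman goes back to the left bank alone.  [the left bank: sample A | the right bank: sample D, sample F, sample M, sample P, sample Q]
13. Boatman goes to the right bank with sample A.  [the left bank: — | the right bank: sample A, sample D, sample F, sample M, sample P, sample Q]

13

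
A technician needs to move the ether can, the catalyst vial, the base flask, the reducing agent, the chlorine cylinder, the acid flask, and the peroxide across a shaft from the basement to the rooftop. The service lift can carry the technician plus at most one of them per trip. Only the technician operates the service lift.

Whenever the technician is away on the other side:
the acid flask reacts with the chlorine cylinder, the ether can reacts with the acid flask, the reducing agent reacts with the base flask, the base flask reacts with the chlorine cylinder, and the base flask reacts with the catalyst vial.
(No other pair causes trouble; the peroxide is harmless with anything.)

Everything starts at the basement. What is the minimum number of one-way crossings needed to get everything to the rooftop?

Whatever the first load, the items left behind include a forbidden pair without the technician. No opening move is safe, so no plan exists.

impossible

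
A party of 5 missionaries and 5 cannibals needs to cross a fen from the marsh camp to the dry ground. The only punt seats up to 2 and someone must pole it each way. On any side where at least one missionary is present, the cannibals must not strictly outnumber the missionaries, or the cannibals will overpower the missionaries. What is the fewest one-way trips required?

impossible

Following every safe sequence of crossings from the start, the most of the 10 that can be at the dry ground as the punt arrives there on crossings 1, 3, 5, 7 is 2, 3, 4, 5 respectively; the best ever achieved is 5 of 10.
From crossing 9 on, no configuration arises that was not already reachable earlier: only 13 distinct safe configurations (who is on which side, and where the punt is) can ever be reached, none of them has everyone across, and every continuation just revisits them. They are: 0 missionaries + 0 cannibals across (punt back at the start); 0 missionaries + 1 cannibal across (punt there); 0 missionaries + 1 cannibal across (punt back at the start); 0 missionaries + 2 cannibals across (punt there); 0 missionaries + 2 cannibals across (punt back at the start); 0 missionaries + 3 cannibals across (punt there); 0 missionaries + 3 cannibals across (punt back at the start); 0 missionaries + 4 cannibals across (punt there); 0 missionaries + 4 cannibals across (punt back at the start); 0 missionaries + 5 cannibals across (punt there); 1 missionary + 1 cannibal across (punt there); 1 missionary + 1 cannibal across (punt back at the start); 2 missionaries + 2 cannibals across (punt there). So no valid plan exists.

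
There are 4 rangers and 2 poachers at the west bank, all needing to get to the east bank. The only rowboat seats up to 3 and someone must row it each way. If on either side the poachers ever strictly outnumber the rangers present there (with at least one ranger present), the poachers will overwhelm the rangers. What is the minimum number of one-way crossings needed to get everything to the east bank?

Counting alone: each trip to the east bank takes at most 3 across and each return brings at least 1 back, so after t trips out (and t−1 returns) at most 3t − (t−1) of the 6 are across; that first reaches 6 at t = 3, so at least 5 crossings are needed.
The plan below uses exactly 5 crossings, so it is optimal:
1. 2 poachers → the east bank.  (the west bank: 4R 0P; the east bank: 0R 2P)
2. 1 poacher ← the west bank.  (the west bank: 4R 1P; the east bank: 0R 1P)
3. 2 rangers and 1 poacher → the east bank.  (the west bank: 2R 0P; the east bank: 2R 2P)
4. 1 poacher ← the west bank.  (the west bank: 2R 1P; the east bank: 2R 1P)
5. 2 rangers and 1 poacher → the east bank.  (the west bank: 0R 0P; the east bank: 4R 2P)

5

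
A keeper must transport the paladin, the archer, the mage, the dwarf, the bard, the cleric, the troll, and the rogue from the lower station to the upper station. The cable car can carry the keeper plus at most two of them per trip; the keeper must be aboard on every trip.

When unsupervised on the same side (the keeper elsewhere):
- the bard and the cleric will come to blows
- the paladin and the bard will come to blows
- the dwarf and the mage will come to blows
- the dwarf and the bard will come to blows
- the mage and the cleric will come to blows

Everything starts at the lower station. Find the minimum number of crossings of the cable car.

Counting alone: the keeper can take at most 2 across per trip to the upper station, so moving all 8 needs at least 4 loaded trips out, with a return between consecutive ones — at least 7 crossings.
The safety rule pushes this higher. Following every safe sequence of crossings, the most of the 8 that can be at the upper station as the cable car arrives there on crossing 7 is 7 — never all 8.
So no plan with fewer than 9 crossings exists, and this one achieves 9:
1. Keeper goes to the upper station with the bard and the mage.  [the lower station: the archer, the cleric, the dwarf, the paladin, the rogue, the troll | the upper station: the bard, the mage]
2. Keeper goes back to the lower station alone.  [the lower station: the archer, the cleric, the dwarf, the paladin, the rogue, the troll | the upper station: the bard, the mage]
3. Keeper goes to the upper station with the archer and the paladin.  [the lower station: the cleric, the dwarf, the rogue, the troll | the upper station: the archer, the bard, the mage, the paladin]
4. Keeper goes back to the lower station with the bard.  [the lower station: the bard, the cleric, the dwarf, the rogue, the troll | the upper station: the archer, the mage, the paladin]
5. Keeper goes to the upper station with the cleric and the dwarf.  [the lower station: the bard, the rogue, the troll | the upper station: the archer, the cleric, the dwarf, the mage, the paladin]
6. Keeper goes back to the lower station with the mage.  [the lower station: the bard, the mage, the rogue, the troll | the upper station: the archer, the cleric, the dwarf, the paladin]
7. Keeper goes to the upper station with the rogue and the troll.  [the lower station: the bard, the mage | the upper station: the archer, the cleric, the dwarf, the paladin, the rogue, the troll]
8. Keeper goes back to the lower station alone.  [the lower station: the bard, the mage | the upper station: the archer, the cleric, the dwarf, the paladin, the rogue, the troll]
9. Keeper goes to the upper station with the bard and the mage.  [the lower station: — | the upper station: the archer, the bard, the cleric, the dwarf, the mage, the paladin, the rogue, the troll]

9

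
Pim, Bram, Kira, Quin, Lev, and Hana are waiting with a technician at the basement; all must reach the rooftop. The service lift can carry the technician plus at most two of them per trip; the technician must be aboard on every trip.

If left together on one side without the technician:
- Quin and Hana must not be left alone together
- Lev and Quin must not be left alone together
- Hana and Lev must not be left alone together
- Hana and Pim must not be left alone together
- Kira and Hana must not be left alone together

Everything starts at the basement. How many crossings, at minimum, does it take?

Counting alone: the technician can take at most 2 across per trip to the rooftop, so moving all 6 needs at least 3 loaded trips out, with a return between consecutive ones — at least 5 crossings.
The safety rule pushes this higher. Following every safe sequence of crossings, the most of the 6 that can be at the rooftop as the service lift arrives there on crossings 5, 7 is 4, 5 respectively — never all 6.
So no plan with fewer than 9 crossings exists, and this one achieves 9:
1. Technician goes to the rooftop with Hana and Quin.
2. Technician goes back to the basement with Quin.
3. Technician goes to the rooftop with Pim and Quin.
4. Technician goes back to the basement with Hana.
5. Technician goes to the rooftop with Bram and Hana.
6. Technician goes back to the basement with Hana.
7. Technician goes to the rooftop with Kira and Lev.
8. Technician goes back to the basement with Quin.
9. Technician goes to the rooftop with Hana and Quin.

9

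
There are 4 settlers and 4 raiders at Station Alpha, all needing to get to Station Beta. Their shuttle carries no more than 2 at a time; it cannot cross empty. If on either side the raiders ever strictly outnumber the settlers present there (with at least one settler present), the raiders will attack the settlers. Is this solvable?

No

Following every safe sequence of crossings from the start, the most of the 8 that can be at Station Beta as the shuttle arrives there on crossings 1, 3, 5 is 2, 3, 4 respectively; the best ever achieved is 4 of 8.
From crossing 7 on, no configuration arises that was not already reachable earlier: only 11 distinct safe configurations (who is on which side, and where the shuttle is) can ever be reached, none of them has everyone across, and every continuation just revisits them. They are: 0 settlers + 0 raiders across (shuttle back at the start); 0 settlers + 1 raider across (shuttle there); 0 settlers + 1 raider across (shuttle back at the start); 0 settlers + 2 raiders across (shuttle there); 0 settlers + 2 raiders across (shuttle back at the start); 0 settlers + 3 raiders across (shuttle there); 0 settlers + 3 raiders across (shuttle back at the start); 0 settlers + 4 raiders across (shuttle there); 1 settler + 1 raider across (shuttle there); 1 settler + 1 raider across (shuttle back at the start); 2 settlers + 2 raiders across (shuttle there). So no valid plan exists.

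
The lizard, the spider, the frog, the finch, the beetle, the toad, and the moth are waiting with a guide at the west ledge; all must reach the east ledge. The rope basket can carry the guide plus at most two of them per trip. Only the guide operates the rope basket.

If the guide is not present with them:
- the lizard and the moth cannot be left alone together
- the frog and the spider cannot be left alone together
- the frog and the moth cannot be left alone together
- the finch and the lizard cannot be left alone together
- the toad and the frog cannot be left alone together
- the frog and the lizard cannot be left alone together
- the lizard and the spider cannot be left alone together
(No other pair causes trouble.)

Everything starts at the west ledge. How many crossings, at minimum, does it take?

11

Counting alone: the guide can take at most 2 across per trip to the east ledge, so moving all 7 needs at least 4 loaded trips out, with a return between consecutive ones — at least 7 crossings.
The safety rule pushes this higher. Following every safe sequence of crossings, the most of the 7 that can be at the east ledge as the rope basket arrives there on crossings 7, 9 is 5, 6 respectively — never all 7.
So no plan with fewer than 11 crossings exists, and this one achieves 11:
1. Guide goes to the east ledge with the frog and the lizard.  [the west ledge: the beetle, the finch, the moth, the spider, the toad | the east ledge: the frog, the lizard]
2. Guide goes back to the west ledge with the lizard.  [the west ledge: the beetle, the finch, the lizard, the moth, the spider, the toad | the east ledge: the frog]
3. Guide goes to the east ledge with the finch and the lizard.  [the west ledge: the beetle, the moth, the spider, the toad | the east ledge: the finch, the frog, the lizard]
4. Guide goes back to the west ledge with the lizard.  [the west ledge: the beetle, the lizard, the moth, the spider, the toad | the east ledge: the finch, the frog]
5. Guide goes to the east ledge with the beetle and the lizard.  [the west ledge: the moth, the spider, the toad | the east ledge: the beetle, the finch, the frog, the lizard]
6. Guide goes back to the west ledge with the lizard.  [the west ledge: the lizard, the moth, the spider, the toad | the east ledge: the beetle, the finch, the frog]
7. Guide goes to the east ledge with the moth and the spider.  [the west ledge: the lizard, the toad | the east ledge: the beetle, the finch, the frog, the moth, the spider]
8. Guide goes back to the west ledge with the frog.  [the west ledge: the frog, the lizard, the toad | the east ledge: the beetle, the finch, the moth, the spider]
9. Guide goes to the east ledge with the lizard and the toad.  [the west ledge: the frog | the east ledge: the beetle, the finch, the lizard, the moth, the spider, the toad]
10. Guide goes back to the west ledge with the lizard.  [the west ledge: the frog, the lizard | the east ledge: the beetle, the finch, the moth, the spider, the toad]
11. Guide goes to the east ledge with the frog and the lizard.  [the west ledge: — | the east ledge: the beetle, the finch, the frog, the lizard, the moth, the spider, the toad]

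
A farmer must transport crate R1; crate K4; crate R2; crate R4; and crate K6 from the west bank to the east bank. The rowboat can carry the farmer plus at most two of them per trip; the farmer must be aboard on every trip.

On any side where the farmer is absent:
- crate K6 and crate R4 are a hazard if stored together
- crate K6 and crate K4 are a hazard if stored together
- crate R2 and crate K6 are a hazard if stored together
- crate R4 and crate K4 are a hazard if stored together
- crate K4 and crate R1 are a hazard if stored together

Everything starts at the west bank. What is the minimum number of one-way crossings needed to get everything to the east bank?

7

Counting alone: the farmer can take at most 2 across per trip to the east bank, so moving all 5 needs at least 3 loaded trips out, with a return between consecutive ones — at least 5 crossings.
The safety rule pushes this higher. Following every safe sequence of crossings, the most of the 5 that can be at the east bank as the rowboat arrives there on crossing 5 is 4 — never all 5.
So no plan with fewer than 7 crossings exists, and this one achieves 7:
1. Farmer goes to the east bank with crate K4 and crate K6.
2. Farmer goes back to the west bank with crate K4.
3. Farmer goes to the east bank with crate K4 and crate R1.
4. Farmer goes back to the west bank with crate K4.
5. Farmer goes to the east bank with crate R2 and crate R4.
6. Farmer goes back to the west bank with crate K6.
7. Farmer goes to the east bank with crate K4 and crate K6.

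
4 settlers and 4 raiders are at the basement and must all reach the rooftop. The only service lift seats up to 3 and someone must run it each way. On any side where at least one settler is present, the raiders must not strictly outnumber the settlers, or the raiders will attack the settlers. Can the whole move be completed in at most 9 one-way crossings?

Yes

Yes — this plan uses 9 crossings (≤ 9):
1. 2 raiders → the rooftop.  (the basement: 4S 2R; the rooftop: 0S 2R)
2. 1 raider ← the basement.  (the basement: 4S 3R; the rooftop: 0S 1R)
3. 3 raiders → the rooftop.  (the basement: 4S 0R; the rooftop: 0S 4R)
4. 1 raider ← the basement.  (the basement: 4S 1R; the rooftop: 0S 3R)
5. 3 settlers → the rooftop.  (the basement: 1S 1R; the rooftop: 3S 3R)
6. 1 settler and 1 raider ← the basement.  (the basement: 2S 2R; the rooftop: 2S 2R)
7. 2 settlers → the rooftop.  (the basement: 0S 2R; the rooftop: 4S 2R)
8. 1 raider ← the basement.  (the basement: 0S 3R; the rooftop: 4S 1R)
9. 3 raiders → the rooftop.  (the basement: 0S 0R; the rooftop: 4S 4R)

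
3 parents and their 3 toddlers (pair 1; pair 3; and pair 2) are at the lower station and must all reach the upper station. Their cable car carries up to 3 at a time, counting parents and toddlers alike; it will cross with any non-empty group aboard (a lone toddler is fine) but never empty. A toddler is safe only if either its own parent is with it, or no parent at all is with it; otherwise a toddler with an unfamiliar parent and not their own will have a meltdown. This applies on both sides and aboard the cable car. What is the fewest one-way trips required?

5

Counting alone: each trip to the upper station takes at most 3 across and each return brings at least 1 back, so after t trips out (and t−1 returns) at most 3t − (t−1) of the 6 are across; that first reaches 6 at t = 3, so at least 5 crossings are needed.
The plan below uses exactly 5 crossings, so it is optimal:
1. parent 1 and toddler 1 cross → the upper station.
2. parent 1 crosses ← the lower station.
3. parent 1, parent 2, and parent 3 cross → the upper station.
4. toddler 1 crosses ← the lower station.
5. toddler 1, toddler 2, and toddler 3 cross → the upper station.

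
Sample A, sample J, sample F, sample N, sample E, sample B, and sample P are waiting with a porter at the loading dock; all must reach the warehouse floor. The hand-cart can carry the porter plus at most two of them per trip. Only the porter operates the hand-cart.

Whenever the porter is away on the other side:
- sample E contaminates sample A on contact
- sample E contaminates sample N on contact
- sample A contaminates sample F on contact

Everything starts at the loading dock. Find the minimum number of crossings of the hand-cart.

7

Counting alone: the porter can take at most 2 across per trip to the warehouse floor, so moving all 7 needs at least 4 loaded trips out, with a return between consecutive ones — at least 7 crossings.
The plan below uses exactly 7 crossings, so it is optimal:
1. Porter goes to the warehouse floor with sample A and sample N.
2. Porter goes back to the loading dock alone.
3. Porter goes to the warehouse floor with sample J.
4. Porter goes back to the loading dock alone.
5. Porter goes to the warehouse floor with sample B and sample P.
6. Porter goes back to the loading dock alone.
7. Porter goes to the warehouse floor with sample E and sample F.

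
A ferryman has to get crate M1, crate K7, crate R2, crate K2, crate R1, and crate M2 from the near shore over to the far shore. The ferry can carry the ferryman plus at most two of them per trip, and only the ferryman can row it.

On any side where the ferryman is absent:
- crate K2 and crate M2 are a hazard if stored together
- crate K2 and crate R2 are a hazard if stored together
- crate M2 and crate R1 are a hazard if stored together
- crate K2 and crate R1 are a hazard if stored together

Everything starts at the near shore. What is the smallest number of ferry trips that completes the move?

9

Counting alone: the ferryman can take at most 2 across per trip to the far shore, so moving all 6 needs at least 3 loaded trips out, with a return between consecutive ones — at least 5 crossings.
The safety rule pushes this higher. Following every safe sequence of crossings, the most of the 6 that can be at the far shore as the ferry arrives there on crossings 5, 7 is 4, 5 respectively — never all 6.
So no plan with fewer than 9 crossings exists, and this one achieves 9:
1. Ferryman goes to the far shore with crate K2 and crate R1.
2. Ferryman goes back to the near shore with crate K2.
3. Ferryman goes to the far shore with crate K2 and crate M1.
4. Ferryman goes back to the near shore with crate K2.
5. Ferryman goes to the far shore with crate K2 and crate K7.
6. Ferryman goes back to the near shore with crate K2.
7. Ferryman goes to the far shore with crate K2 and crate R2.
8. Ferryman goes back to the near shore with crate K2.
9. Ferryman goes to the far shore with crate K2 and crate M2.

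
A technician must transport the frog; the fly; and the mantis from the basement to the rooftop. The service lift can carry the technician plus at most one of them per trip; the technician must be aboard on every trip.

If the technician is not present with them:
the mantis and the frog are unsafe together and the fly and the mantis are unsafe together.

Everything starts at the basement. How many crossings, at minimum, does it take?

7

Counting alone: the technician can take at most 1 across per trip to the rooftop, so moving all 3 needs at least 3 loaded trips out, with a return between consecutive ones — at least 5 crossings.
The safety rule pushes this higher. Following every safe sequence of crossings, the most of the 3 that can be at the rooftop as the service lift arrives there on crossing 5 is 2 — never all 3.
So no plan with fewer than 7 crossings exists, and this one achieves 7:
1. Technician goes to the rooftop with the mantis.  [the basement: the fly, the frog | the rooftop: the mantis]
2. Technician goes back to the basement alone.  [the basement: the fly, the frog | the rooftop: the mantis]
3. Technician goes to the rooftop with the frog.  [the basement: the fly | the rooftop: the frog, the mantis]
4. Technician goes back to the basement with the mantis.  [the basement: the fly, the mantis | the rooftop: the frog]
5. Technician goes to the rooftop with the fly.  [the basement: the mantis | the rooftop: the fly, the frog]
6. Technician goes back to the basement alone.  [the basement: the mantis | the rooftop: the fly, the frog]
7. Technician goes to the rooftop with the mantis.  [the basement: — | the rooftop: the fly, the frog, the mantis]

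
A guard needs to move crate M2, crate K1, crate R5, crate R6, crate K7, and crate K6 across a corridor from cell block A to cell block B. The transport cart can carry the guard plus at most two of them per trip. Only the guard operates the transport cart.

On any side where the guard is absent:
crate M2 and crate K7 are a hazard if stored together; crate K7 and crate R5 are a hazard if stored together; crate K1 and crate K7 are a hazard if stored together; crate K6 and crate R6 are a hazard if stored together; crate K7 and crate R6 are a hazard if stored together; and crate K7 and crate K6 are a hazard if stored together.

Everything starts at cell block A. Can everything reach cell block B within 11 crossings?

Yes

Yes — this plan uses 9 crossings (≤ 11):
1. Guard goes to cell block B with crate K7 and crate R6.  [cell block A: crate K1, crate K6, crate M2, crate R5 | cell block B: crate K7, crate R6]
2. Guard goes back to cell block A with crate R6.  [cell block A: crate K1, crate K6, crate M2, crate R5, crate R6 | cell block B: crate K7]
3. Guard goes to cell block B with crate M2 and crate R6.  [cell block A: crate K1, crate K6, crate R5 | cell block B: crate K7, crate M2, crate R6]
4. Guard goes back to cell block A with crate K7.  [cell block A: crate K1, crate K6, crate K7, crate R5 | cell block B: crate M2, crate R6]
5. Guard goes to cell block B with crate K1 and crate K7.  [cell block A: crate K6, crate R5 | cell block B: crate K1, crate K7, crate M2, crate R6]
6. Guard goes back to cell block A with crate K7.  [cell block A: crate K6, crate K7, crate R5 | cell block B: crate K1, crate M2, crate R6]
7. Guard goes to cell block B with crate K7 and crate R5.  [cell block A: crate K6 | cell block B: crate K1, crate K7, crate M2, crate R5, crate R6]
8. Guard goes back to cell block A with crate K7.  [cell block A: crate K6, crate K7 | cell block B: crate K1, crate M2, crate R5, crate R6]
9. Guard goes to cell block B with crate K6 and crate K7.  [cell block A: — | cell block B: crate K1, crate K6, crate K7, crate M2, crate R5, crate R6]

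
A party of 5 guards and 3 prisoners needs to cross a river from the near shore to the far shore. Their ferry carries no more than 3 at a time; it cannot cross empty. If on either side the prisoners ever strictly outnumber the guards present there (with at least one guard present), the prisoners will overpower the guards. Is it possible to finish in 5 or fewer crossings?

No

Counting alone: each trip to the far shore takes at most 3 across and each return brings at least 1 back, so after t trips out (and t−1 returns) at most 3t − (t−1) of the 8 are across; that first reaches 8 at t = 4, so at least 7 crossings are needed.
Since 5 < 7, 5 crossings cannot be enough. (The shortest complete plan in fact takes 7:)
1. 2 prisoners → the far shore.  (the near shore: 5G 1P; the far shore: 0G 2P)
2. 1 prisoner ← the near shore.  (the near shore: 5G 2P; the far shore: 0G 1P)
3. 2 guards and 1 prisoner → the far shore.  (the near shore: 3G 1P; the far shore: 2G 2P)
4. 1 prisoner ← the near shore.  (the near shore: 3G 2P; the far shore: 2G 1P)
5. 1 guard and 2 prisoners → the far shore.  (the near shore: 2G 0P; the far shore: 3G 3P)
6. 1 prisoner ← the near shore.  (the near shore: 2G 1P; the far shore: 3G 2P)
7. 2 guards and 1 prisoner → the far shore.  (the near shore: 0G 0P; the far shore: 5G 3P)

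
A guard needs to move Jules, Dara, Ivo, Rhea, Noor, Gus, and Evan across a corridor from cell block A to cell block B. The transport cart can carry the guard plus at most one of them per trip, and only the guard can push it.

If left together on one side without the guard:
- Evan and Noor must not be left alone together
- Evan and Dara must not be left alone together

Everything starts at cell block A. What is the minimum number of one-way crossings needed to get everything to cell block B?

15

Counting alone: the guard can take at most 1 across per trip to cell block B, so moving all 7 needs at least 7 loaded trips out, with a return between consecutive ones — at least 13 crossings.
The safety rule pushes this higher. Following every safe sequence of crossings, the most of the 7 that can be at cell block B as the transport cart arrives there on crossing 13 is 6 — never all 7.
So no plan with fewer than 15 crossings exists, and this one achieves 15:
1. Guard goes to cell block B with Evan.
2. Guard goes back to cell block A alone.
3. Guard goes to cell block B with Jules.
4. Guard goes back to cell block A alone.
5. Guard goes to cell block B with Dara.
6. Guard goes back to cell block A with Evan.
7. Guard goes to cell block B with Noor.
8. Guard goes back to cell block A alone.
9. Guard goes to cell block B with Ivo.
10. Guard goes back to cell block A alone.
11. Guard goes to cell block B with Rhea.
12. Guard goes back to cell block A alone.
13. Guard goes to cell block B with Gus.
14. Guard goes back to cell block A alone.
15. Guard goes to cell block B with Evan.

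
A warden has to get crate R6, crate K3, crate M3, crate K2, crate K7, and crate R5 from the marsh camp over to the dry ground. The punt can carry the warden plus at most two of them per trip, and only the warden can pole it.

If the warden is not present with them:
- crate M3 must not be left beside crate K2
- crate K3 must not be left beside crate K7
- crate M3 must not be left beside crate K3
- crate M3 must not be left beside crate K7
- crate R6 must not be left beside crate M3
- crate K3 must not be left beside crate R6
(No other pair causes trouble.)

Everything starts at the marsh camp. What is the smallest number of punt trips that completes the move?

Counting alone: the warden can take at most 2 across per trip to the dry ground, so moving all 6 needs at least 3 loaded trips out, with a return between consecutive ones — at least 5 crossings.
The safety rule pushes this higher. Following every safe sequence of crossings, the most of the 6 that can be at the dry ground as the punt arrives there on crossings 5, 7 is 4, 5 respectively — never all 6.
So no plan with fewer than 9 crossings exists, and this one achieves 9:
1. Warden goes to the dry ground with crate K3 and crate M3.  [the marsh camp: crate K2, crate K7, crate R5, crate R6 | the dry ground: crate K3, crate M3]
2. Warden goes back to the marsh camp with crate K3.  [the marsh camp: crate K2, crate K3, crate K7, crate R5, crate R6 | the dry ground: crate M3]
3. Warden goes to the dry ground with crate K7 and crate R6.  [the marsh camp: crate K2, crate K3, crate R5 | the dry ground: crate K7, crate M3, crate R6]
4. Warden goes back to the marsh camp with crate M3.  [the marsh camp: crate K2, crate K3, crate M3, crate R5 | the dry ground: crate K7, crate R6]
5. Warden goes to the dry ground with crate K2 and crate K3.  [the marsh camp: crate M3, crate R5 | the dry ground: crate K2, crate K3, crate K7, crate R6]
6. Warden goes back to the marsh camp with crate K3.  [the marsh camp: crate K3, crate M3, crate R5 | the dry ground: crate K2, crate K7, crate R6]
7. Warden goes to the dry ground with crate K3 and crate R5.  [the marsh camp: crate M3 | the dry ground: crate K2, crate K3, crate K7, crate R5, crate R6]
8. Warden goes back to the marsh camp with crate K3.  [the marsh camp: crate K3, crate M3 | the dry ground: crate K2, crate K7, crate R5, crate R6]
9. Warden goes to the dry ground with crate K3 and crate M3.  [the marsh camp: — | the dry ground: crate K2, crate K3, crate K7, crate M3, crate R5, crate R6]

9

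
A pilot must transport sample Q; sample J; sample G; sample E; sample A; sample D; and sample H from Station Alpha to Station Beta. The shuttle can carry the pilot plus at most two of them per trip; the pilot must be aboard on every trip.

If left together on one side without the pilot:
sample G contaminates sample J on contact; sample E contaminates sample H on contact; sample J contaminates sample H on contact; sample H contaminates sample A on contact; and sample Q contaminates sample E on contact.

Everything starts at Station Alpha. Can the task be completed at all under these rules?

Whatever the first load, the items left behind include a forbidden pair without the pilot. No opening move is safe, so no plan exists.

No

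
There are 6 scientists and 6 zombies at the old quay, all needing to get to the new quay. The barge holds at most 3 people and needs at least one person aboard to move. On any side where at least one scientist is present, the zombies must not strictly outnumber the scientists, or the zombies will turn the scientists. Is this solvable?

Following every safe sequence of crossings from the start, the most of the 12 that can be at the new quay as the barge arrives there on crossings 1, 3, 5 is 3, 5, 6 respectively; the best ever achieved is 6 of 12.
From crossing 7 on, no configuration arises that was not already reachable earlier: only 17 distinct safe configurations (who is on which side, and where the barge is) can ever be reached, none of them has everyone across, and every continuation just revisits them. They are: 0 scientists + 0 zombies across (barge back at the start); 0 scientists + 1 zombie across (barge there); 0 scientists + 1 zombie across (barge back at the start); 0 scientists + 2 zombies across (barge there); 0 scientists + 2 zombies across (barge back at the start); 0 scientists + 3 zombies across (barge there); 0 scientists + 3 zombies across (barge back at the start); 0 scientists + 4 zombies across (barge there); 0 scientists + 4 zombies across (barge back at the start); 0 scientists + 5 zombies across (barge there); 0 scientists + 5 zombies across (barge back at the start); 0 scientists + 6 zombies across (barge there); 1 scientist + 1 zombie across (barge there); 1 scientist + 1 zombie across (barge back at the start); 2 scientists + 2 zombies across (barge there); 2 scientists + 2 zombies across (barge back at the start); 3 scientists + 3 zombies across (barge there). So no valid plan exists.

No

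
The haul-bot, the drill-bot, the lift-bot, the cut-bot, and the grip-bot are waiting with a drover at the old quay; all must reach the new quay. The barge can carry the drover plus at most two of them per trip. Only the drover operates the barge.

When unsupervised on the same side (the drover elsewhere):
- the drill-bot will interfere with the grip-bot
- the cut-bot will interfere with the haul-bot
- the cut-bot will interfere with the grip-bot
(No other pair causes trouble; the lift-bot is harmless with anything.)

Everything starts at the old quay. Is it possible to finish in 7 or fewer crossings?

Yes — this plan uses 5 crossings (≤ 7):
1. Drover goes to the new quay with the grip-bot and the haul-bot.  [the old quay: the cut-bot, the drill-bot, the lift-bot | the new quay: the grip-bot, the haul-bot]
2. Drover goes back to the old quay alone.  [the old quay: the cut-bot, the drill-bot, the lift-bot | the new quay: the grip-bot, the haul-bot]
3. Drover goes to the new quay with the lift-bot.  [the old quay: the cut-bot, the drill-bot | the new quay: the grip-bot, the haul-bot, the lift-bot]
4. Drover goes back to the old quay alone.  [the old quay: the cut-bot, the drill-bot | the new quay: the grip-bot, the haul-bot, the lift-bot]
5. Drover goes to the new quay with the cut-bot and the drill-bot.  [the old quay: — | the new quay: the cut-bot, the drill-bot, the grip-bot, the haul-bot, the lift-bot]

Yes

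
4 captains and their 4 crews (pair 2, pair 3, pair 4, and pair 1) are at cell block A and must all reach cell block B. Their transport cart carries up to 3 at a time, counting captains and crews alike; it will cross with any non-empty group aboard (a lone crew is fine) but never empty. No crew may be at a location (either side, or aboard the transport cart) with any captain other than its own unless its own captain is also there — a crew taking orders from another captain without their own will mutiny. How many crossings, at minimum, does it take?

Counting alone: each trip to cell block B takes at most 3 across and each return brings at least 1 back, so after t trips out (and t−1 returns) at most 3t − (t−1) of the 8 are across; that first reaches 8 at t = 4, so at least 7 crossings are needed.
The safety rule pushes this higher. Following every safe sequence of crossings, the most of the 8 that can be at cell block B as the transport cart arrives there on crossing 7 is 7 — never all 8.
So no plan with fewer than 9 crossings exists, and this one achieves 9:
1. captain 2 and crew 2 cross → cell block B.
2. captain 2 crosses ← cell block A.
3. captain 2, captain 3, and crew 3 cross → cell block B.
4. captain 2 and crew 2 cross ← cell block A.
5. captain 1, captain 2, and captain 4 cross → cell block B.
6. crew 3 crosses ← cell block A.
7. crew 2 and crew 3 cross → cell block B.
8. crew 2 crosses ← cell block A.
9. crew 1, crew 2, and crew 4 cross → cell block B.

9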